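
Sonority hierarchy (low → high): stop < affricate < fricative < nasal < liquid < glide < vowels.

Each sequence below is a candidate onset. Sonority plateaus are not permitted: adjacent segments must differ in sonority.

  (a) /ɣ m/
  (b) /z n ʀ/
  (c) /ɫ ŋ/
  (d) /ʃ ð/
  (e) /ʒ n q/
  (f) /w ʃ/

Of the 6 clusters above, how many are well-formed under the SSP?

2

(a) sonority 3-4: well-formed.
(b) sonority 3-4-5: well-formed.
(c) sonority 5-4: ill-formed.
(d) sonority 3-3: ill-formed.
(e) sonority 3-4-1: ill-formed.
(f) sonority 6-3: ill-formed.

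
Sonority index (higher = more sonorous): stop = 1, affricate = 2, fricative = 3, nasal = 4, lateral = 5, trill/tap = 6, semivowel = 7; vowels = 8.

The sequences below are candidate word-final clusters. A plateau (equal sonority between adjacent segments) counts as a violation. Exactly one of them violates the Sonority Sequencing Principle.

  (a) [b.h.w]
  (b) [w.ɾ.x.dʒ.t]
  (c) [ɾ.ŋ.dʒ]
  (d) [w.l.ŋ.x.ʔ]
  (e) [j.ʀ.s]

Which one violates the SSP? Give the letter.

a

(a) sonority 1-3-7: ill-formed.
(b) sonority 7-6-3-2-1: well-formed.
(c) sonority 6-4-2: well-formed.
(d) sonority 7-5-4-3-1: well-formed.
(e) sonority 7-6-3: well-formed.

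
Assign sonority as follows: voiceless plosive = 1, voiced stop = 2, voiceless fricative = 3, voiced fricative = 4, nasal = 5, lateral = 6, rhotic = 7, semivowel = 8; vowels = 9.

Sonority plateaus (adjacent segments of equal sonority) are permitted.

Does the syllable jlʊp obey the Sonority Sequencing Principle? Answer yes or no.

Onset: /j/ is a semivowel (sonority 8), /l/ is a lateral (sonority 6); then the nucleus /ʊ/ (sonority 9).
Onset profile 8-6-9 — does not rise throughout.
Coda: /p/ is a voiceless plosive (sonority 1).
Coda profile 9-1 — falls from the nucleus.

no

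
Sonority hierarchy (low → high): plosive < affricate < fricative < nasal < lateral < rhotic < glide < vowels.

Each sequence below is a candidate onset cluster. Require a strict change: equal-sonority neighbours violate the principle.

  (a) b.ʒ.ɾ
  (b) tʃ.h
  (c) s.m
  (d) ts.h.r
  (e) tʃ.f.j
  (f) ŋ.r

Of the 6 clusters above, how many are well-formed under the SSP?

6

(a) sonority 1-3-6: well-formed.
(b) sonority 2-3: well-formed.
(c) sonority 3-4: well-formed.
(d) sonority 2-3-6: well-formed.
(e) sonority 2-3-7: well-formed.
(f) sonority 4-6: well-formed.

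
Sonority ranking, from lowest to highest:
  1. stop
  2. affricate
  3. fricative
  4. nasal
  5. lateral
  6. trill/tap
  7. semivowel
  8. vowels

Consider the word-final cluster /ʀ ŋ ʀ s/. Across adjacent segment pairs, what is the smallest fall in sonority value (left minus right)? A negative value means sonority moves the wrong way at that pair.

-2

/ʀ/: trill/tap = 6.
/ŋ/: nasal = 4.
/ʀ/: trill/tap = 6.
/s/: fricative = 3.
/ʀ/→/ŋ/: change +2.
/ŋ/→/ʀ/: change -2.
/ʀ/→/s/: change +3.
Minimum = -2.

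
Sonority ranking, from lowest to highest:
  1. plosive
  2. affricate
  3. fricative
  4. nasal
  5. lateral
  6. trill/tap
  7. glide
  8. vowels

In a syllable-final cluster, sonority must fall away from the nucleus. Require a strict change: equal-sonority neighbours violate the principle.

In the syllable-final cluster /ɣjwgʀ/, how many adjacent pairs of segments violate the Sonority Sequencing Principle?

3

/ɣ/ is a fricative (sonority 3).
/j/ is a glide (sonority 7).
/w/ is a glide (sonority 7).
/g/ is a plosive (sonority 1).
/ʀ/ is a trill/tap (sonority 6).
/ɣ/→/j/: 3→7 (does not fall) — violation.
/j/→/w/: 7→7 (plateau) — violation.
/w/→/g/: 7→1 (falls) — ok.
/g/→/ʀ/: 1→6 (does not fall) — violation.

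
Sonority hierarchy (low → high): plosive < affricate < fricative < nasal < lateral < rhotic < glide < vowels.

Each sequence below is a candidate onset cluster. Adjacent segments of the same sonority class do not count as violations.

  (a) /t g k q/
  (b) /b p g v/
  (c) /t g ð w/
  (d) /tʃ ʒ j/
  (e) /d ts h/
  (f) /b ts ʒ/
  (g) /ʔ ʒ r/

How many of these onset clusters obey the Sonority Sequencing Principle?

7

(a) /t g k q/: profile 1-1-1-1 — obeys.
(b) /b p g v/: profile 1-1-1-3 — obeys.
(c) /t g ð w/: profile 1-1-3-7 — obeys.
(d) /tʃ ʒ j/: profile 2-3-7 — obeys.
(e) /d ts h/: profile 1-2-3 — obeys.
(f) /b ts ʒ/: profile 1-2-3 — obeys.
(g) /ʔ ʒ r/: profile 1-3-6 — obeys.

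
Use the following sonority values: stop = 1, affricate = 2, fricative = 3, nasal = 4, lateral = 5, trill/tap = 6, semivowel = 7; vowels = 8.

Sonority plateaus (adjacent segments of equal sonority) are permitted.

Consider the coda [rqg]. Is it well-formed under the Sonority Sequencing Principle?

yes

/r/ — trill/tap, sonority 6.
/q/ — stop, sonority 1.
/g/ — stop, sonority 1.
The profile 6-1-1 is non-increasing (plateaus allowed), so the coda satisfies the SSP.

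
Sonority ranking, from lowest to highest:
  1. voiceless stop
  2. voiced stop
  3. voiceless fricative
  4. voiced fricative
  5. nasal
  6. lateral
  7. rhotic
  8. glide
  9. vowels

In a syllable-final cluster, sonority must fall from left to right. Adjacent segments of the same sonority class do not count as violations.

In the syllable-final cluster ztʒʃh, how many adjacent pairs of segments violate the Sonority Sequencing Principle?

1

/z/: voiced fricative = 4.
/t/: voiceless stop = 1.
/ʒ/: voiced fricative = 4.
/ʃ/: voiceless fricative = 3.
/h/: voiceless fricative = 3.
/z/→/t/: 4→1 (falls) — ok.
/t/→/ʒ/: 1→4 (does not fall) — violation.
/ʒ/→/ʃ/: 4→3 (falls) — ok.
/ʃ/→/h/: 3→3 (plateau, allowed) — ok.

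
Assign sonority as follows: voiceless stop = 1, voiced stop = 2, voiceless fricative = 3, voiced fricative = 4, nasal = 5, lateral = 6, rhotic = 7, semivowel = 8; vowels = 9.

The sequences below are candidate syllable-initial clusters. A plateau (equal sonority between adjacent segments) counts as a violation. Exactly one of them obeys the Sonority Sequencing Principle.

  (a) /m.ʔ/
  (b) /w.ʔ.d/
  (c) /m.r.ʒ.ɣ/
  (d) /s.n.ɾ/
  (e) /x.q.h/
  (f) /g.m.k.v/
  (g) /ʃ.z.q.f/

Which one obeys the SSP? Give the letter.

(a) sonority 5-1: ill-formed.
(b) sonority 8-1-2: ill-formed.
(c) sonority 5-7-4-4: ill-formed.
(d) sonority 3-5-7: well-formed.
(e) sonority 3-1-3: ill-formed.
(f) sonority 2-5-1-4: ill-formed.
(g) sonority 3-4-1-3: ill-formed.

d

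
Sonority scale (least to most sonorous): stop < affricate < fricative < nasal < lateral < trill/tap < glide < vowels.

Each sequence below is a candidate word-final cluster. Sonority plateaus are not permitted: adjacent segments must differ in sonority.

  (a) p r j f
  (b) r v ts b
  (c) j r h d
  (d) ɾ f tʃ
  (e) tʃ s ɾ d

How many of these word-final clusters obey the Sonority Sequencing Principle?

(a) p r j f: profile 1-6-7-3 — violates.
(b) r v ts b: profile 6-3-2-1 — obeys.
(c) j r h d: profile 7-6-3-1 — obeys.
(d) ɾ f tʃ: profile 6-3-2 — obeys.
(e) tʃ s ɾ d: profile 2-3-6-1 — violates.

3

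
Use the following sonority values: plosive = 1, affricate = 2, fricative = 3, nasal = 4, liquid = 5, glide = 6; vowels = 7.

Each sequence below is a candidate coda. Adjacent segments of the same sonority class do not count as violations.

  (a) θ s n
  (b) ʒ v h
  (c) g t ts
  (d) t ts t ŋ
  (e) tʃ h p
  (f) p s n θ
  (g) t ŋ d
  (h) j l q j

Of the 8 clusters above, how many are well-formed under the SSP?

(a) 3-3-4 → violates
(b) 3-3-3 → obeys
(c) 1-1-2 → violates
(d) 1-2-1-4 → violates
(e) 2-3-1 → violates
(f) 1-3-4-3 → violates
(g) 1-4-1 → violates
(h) 6-5-1-6 → violates

1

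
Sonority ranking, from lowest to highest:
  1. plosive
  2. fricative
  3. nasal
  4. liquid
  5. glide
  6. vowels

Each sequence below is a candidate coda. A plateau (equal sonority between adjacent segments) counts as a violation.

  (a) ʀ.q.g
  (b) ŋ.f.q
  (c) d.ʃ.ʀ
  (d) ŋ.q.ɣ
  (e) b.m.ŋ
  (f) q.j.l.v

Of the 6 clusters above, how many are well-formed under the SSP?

1

(a) 4-1-1 → violates
(b) 3-2-1 → obeys
(c) 1-2-4 → violates
(d) 3-1-2 → violates
(e) 1-3-3 → violates
(f) 1-5-4-2 → violates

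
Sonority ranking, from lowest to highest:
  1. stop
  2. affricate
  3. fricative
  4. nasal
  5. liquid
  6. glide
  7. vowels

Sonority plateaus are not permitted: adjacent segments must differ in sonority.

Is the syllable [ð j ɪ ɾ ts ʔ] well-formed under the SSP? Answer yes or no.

Onset: /ð/ is a fricative (sonority 3), /j/ is a glide (sonority 6); then the nucleus /ɪ/ (sonority 7).
Onset profile 3-6-7 — rises to the nucleus.
Coda: /ɾ/ is a liquid (sonority 5), /ts/ is an affricate (sonority 2), /ʔ/ is a stop (sonority 1).
Coda profile 7-5-2-1 — falls from the nucleus.

yes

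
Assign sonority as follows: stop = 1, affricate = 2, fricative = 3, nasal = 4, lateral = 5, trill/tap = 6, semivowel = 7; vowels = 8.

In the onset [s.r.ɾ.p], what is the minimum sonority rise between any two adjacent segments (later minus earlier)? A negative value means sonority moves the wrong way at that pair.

-5

/s/ is a fricative (sonority 3).
/r/ is a trill/tap (sonority 6).
/ɾ/ is a trill/tap (sonority 6).
/p/ is a stop (sonority 1).
/s/→/r/: change +3.
/r/→/ɾ/: change +0.
/ɾ/→/p/: change -5.
Minimum = -5.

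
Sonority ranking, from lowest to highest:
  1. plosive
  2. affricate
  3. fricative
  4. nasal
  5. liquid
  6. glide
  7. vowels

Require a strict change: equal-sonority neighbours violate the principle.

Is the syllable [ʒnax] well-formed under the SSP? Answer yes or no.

yes

Onset: /ʒ/ is a fricative (sonority 3), /n/ is a nasal (sonority 4); then the nucleus /a/ (sonority 7).
Onset profile 3-4-7 — rises to the nucleus.
Coda: /x/ is a fricative (sonority 3).
Coda profile 7-3 — falls from the nucleus.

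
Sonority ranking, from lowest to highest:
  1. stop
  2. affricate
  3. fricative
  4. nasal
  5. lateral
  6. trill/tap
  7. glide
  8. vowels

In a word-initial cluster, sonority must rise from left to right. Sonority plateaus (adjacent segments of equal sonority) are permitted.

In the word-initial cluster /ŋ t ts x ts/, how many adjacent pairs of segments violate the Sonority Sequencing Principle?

/ŋ/ — nasal, sonority 4.
/t/ — stop, sonority 1.
/ts/ — affricate, sonority 2.
/x/ — fricative, sonority 3.
/ts/ — affricate, sonority 2.
/ŋ/→/t/: 4→1 (does not rise) — violation.
/t/→/ts/: 1→2 (rises) — ok.
/ts/→/x/: 2→3 (rises) — ok.
/x/→/ts/: 3→2 (does not rise) — violation.

2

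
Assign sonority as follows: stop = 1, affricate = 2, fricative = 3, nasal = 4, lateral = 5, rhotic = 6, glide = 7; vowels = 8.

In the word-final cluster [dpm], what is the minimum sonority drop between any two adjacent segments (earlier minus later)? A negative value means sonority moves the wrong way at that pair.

-3

/d/: stop = 1.
/p/: stop = 1.
/m/: nasal = 4.
/d/→/p/: change +0.
/p/→/m/: change -3.
Minimum = -3.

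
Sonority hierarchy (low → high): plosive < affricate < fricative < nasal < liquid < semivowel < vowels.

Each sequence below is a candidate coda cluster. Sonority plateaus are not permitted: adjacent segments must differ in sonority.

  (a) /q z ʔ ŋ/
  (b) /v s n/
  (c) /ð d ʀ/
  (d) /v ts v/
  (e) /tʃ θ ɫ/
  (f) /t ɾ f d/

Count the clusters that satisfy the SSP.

0

(a) 1-3-1-4 → violates
(b) 3-3-4 → violates
(c) 3-1-5 → violates
(d) 3-2-3 → violates
(e) 2-3-5 → violates
(f) 1-5-3-1 → violates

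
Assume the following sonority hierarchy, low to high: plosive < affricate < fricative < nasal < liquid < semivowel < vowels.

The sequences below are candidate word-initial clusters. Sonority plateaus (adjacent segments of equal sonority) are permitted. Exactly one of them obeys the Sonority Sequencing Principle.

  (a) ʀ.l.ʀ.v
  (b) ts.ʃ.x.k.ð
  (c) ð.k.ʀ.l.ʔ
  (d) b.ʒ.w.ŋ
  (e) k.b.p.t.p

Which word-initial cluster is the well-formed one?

(a) ʀ.l.ʀ.v: profile 5-5-5-3 — violates.
(b) ts.ʃ.x.k.ð: profile 2-3-3-1-3 — violates.
(c) ð.k.ʀ.l.ʔ: profile 3-1-5-5-1 — violates.
(d) b.ʒ.w.ŋ: profile 1-3-6-4 — violates.
(e) k.b.p.t.p: profile 1-1-1-1-1 — obeys.

e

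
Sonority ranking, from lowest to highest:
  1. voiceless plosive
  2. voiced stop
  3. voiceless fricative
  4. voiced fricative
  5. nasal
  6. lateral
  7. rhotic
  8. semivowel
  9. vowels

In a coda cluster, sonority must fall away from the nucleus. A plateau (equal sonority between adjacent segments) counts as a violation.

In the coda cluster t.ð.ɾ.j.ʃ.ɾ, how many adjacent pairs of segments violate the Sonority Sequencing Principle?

/t/ is a voiceless plosive (sonority 1).
/ð/ is a voiced fricative (sonority 4).
/ɾ/ is a rhotic (sonority 7).
/j/ is a semivowel (sonority 8).
/ʃ/ is a voiceless fricative (sonority 3).
/ɾ/ is a rhotic (sonority 7).
/t/→/ð/: 1→4 (does not fall) — violation.
/ð/→/ɾ/: 4→7 (does not fall) — violation.
/ɾ/→/j/: 7→8 (does not fall) — violation.
/j/→/ʃ/: 8→3 (falls) — ok.
/ʃ/→/ɾ/: 3→7 (does not fall) — violation.

4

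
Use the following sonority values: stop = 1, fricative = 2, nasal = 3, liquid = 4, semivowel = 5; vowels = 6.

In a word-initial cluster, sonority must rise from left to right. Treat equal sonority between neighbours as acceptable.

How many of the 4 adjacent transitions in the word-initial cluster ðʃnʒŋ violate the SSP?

1

/ð/: fricative = 2.
/ʃ/: fricative = 2.
/n/: nasal = 3.
/ʒ/: fricative = 2.
/ŋ/: nasal = 3.
/ð/→/ʃ/: 2→2 (plateau, allowed) — ok.
/ʃ/→/n/: 2→3 (rises) — ok.
/n/→/ʒ/: 3→2 (does not rise) — violation.
/ʒ/→/ŋ/: 2→3 (rises) — ok.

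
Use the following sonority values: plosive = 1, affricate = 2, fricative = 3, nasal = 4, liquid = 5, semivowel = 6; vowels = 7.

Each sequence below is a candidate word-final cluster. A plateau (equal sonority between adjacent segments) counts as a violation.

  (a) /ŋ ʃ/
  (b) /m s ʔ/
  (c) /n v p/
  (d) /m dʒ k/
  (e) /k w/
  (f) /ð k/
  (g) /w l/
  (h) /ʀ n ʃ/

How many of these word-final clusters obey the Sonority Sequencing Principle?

(a) 4-3 → obeys
(b) 4-3-1 → obeys
(c) 4-3-1 → obeys
(d) 4-2-1 → obeys
(e) 1-6 → violates
(f) 3-1 → obeys
(g) 6-5 → obeys
(h) 5-4-3 → obeys

7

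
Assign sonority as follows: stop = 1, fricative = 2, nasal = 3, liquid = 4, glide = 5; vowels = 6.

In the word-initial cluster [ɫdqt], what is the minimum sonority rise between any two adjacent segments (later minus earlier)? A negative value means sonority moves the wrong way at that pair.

/ɫ/: liquid = 4.
/d/: stop = 1.
/q/: stop = 1.
/t/: stop = 1.
/ɫ/→/d/: change -3.
/d/→/q/: change +0.
/q/→/t/: change +0.
Minimum = -3.

-3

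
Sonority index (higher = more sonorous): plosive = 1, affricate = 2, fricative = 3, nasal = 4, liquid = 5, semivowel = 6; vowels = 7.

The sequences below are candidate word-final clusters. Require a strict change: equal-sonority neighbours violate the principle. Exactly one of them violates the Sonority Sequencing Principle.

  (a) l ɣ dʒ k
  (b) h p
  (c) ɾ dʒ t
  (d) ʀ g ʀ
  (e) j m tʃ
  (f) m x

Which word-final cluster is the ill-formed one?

(a) 5-3-2-1 → obeys
(b) 3-1 → obeys
(c) 5-2-1 → obeys
(d) 5-1-5 → violates
(e) 6-4-2 → obeys
(f) 4-3 → obeys

d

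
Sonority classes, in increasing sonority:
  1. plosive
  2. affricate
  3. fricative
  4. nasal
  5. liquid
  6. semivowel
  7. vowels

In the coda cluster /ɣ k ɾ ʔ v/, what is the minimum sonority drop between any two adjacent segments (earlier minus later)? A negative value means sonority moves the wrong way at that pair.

-4

/ɣ/: fricative = 3.
/k/: plosive = 1.
/ɾ/: liquid = 5.
/ʔ/: plosive = 1.
/v/: fricative = 3.
/ɣ/→/k/: change +2.
/k/→/ɾ/: change -4.
/ɾ/→/ʔ/: change +4.
/ʔ/→/v/: change -2.
Minimum = -4.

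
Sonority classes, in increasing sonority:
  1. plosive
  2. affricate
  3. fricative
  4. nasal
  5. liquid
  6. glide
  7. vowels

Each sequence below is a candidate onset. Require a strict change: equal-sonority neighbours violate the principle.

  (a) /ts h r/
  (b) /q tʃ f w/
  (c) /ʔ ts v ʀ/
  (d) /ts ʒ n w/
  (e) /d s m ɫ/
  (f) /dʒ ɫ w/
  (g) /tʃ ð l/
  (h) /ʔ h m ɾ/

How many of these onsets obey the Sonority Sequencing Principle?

(a) sonority 2-3-5: well-formed.
(b) sonority 1-2-3-6: well-formed.
(c) sonority 1-2-3-5: well-formed.
(d) sonority 2-3-4-6: well-formed.
(e) sonority 1-3-4-5: well-formed.
(f) sonority 2-5-6: well-formed.
(g) sonority 2-3-5: well-formed.
(h) sonority 1-3-4-5: well-formed.

8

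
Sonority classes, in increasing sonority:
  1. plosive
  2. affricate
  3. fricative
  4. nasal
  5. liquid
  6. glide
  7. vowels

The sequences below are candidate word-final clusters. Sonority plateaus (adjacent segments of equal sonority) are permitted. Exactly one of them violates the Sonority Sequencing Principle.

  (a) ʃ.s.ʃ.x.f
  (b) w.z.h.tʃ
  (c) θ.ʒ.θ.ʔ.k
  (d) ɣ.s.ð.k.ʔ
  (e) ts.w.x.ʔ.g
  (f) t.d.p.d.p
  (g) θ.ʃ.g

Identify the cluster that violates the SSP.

e

(a) sonority 3-3-3-3-3: well-formed.
(b) sonority 6-3-3-2: well-formed.
(c) sonority 3-3-3-1-1: well-formed.
(d) sonority 3-3-3-1-1: well-formed.
(e) sonority 2-6-3-1-1: ill-formed.
(f) sonority 1-1-1-1-1: well-formed.
(g) sonority 3-3-1: well-formed.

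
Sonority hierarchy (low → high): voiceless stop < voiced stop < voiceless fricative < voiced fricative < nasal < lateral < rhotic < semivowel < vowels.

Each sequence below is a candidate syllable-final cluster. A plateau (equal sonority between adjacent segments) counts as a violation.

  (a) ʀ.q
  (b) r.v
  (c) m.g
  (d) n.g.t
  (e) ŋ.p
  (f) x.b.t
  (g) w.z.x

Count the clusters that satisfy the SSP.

7

(a) ʀ.q: profile 7-1 — obeys.
(b) r.v: profile 7-4 — obeys.
(c) m.g: profile 5-2 — obeys.
(d) n.g.t: profile 5-2-1 — obeys.
(e) ŋ.p: profile 5-1 — obeys.
(f) x.b.t: profile 3-2-1 — obeys.
(g) w.z.x: profile 8-4-3 — obeys.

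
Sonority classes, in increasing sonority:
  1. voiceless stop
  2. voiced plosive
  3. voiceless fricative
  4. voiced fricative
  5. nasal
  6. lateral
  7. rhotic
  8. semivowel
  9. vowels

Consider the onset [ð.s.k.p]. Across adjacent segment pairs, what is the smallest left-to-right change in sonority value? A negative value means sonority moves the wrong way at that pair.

-2

/ð/ — voiced fricative, sonority 4.
/s/ — voiceless fricative, sonority 3.
/k/ — voiceless stop, sonority 1.
/p/ — voiceless stop, sonority 1.
/ð/→/s/: change -1.
/s/→/k/: change -2.
/k/→/p/: change +0.
Minimum = -2.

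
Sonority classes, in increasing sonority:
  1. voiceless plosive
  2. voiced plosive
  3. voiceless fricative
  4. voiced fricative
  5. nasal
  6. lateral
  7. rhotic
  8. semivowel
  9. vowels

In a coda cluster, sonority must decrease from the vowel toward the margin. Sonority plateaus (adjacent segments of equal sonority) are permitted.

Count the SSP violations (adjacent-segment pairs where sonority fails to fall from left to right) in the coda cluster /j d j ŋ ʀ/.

2

/j/ is a semivowel (sonority 8).
/d/ is a voiced plosive (sonority 2).
/j/ is a semivowel (sonority 8).
/ŋ/ is a nasal (sonority 5).
/ʀ/ is a rhotic (sonority 7).
/j/→/d/: 8→2 (falls) — ok.
/d/→/j/: 2→8 (does not fall) — violation.
/j/→/ŋ/: 8→5 (falls) — ok.
/ŋ/→/ʀ/: 5→7 (does not fall) — violation.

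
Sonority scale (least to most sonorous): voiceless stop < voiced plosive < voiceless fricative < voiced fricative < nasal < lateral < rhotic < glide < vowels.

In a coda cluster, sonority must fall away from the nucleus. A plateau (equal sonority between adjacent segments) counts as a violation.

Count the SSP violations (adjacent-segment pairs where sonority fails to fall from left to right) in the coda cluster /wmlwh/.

/w/ is a glide (sonority 8).
/m/ is a nasal (sonority 5).
/l/ is a lateral (sonority 6).
/w/ is a glide (sonority 8).
/h/ is a voiceless fricative (sonority 3).
/w/→/m/: 8→5 (falls) — ok.
/m/→/l/: 5→6 (does not fall) — violation.
/l/→/w/: 6→8 (does not fall) — violation.
/w/→/h/: 8→3 (falls) — ok.

2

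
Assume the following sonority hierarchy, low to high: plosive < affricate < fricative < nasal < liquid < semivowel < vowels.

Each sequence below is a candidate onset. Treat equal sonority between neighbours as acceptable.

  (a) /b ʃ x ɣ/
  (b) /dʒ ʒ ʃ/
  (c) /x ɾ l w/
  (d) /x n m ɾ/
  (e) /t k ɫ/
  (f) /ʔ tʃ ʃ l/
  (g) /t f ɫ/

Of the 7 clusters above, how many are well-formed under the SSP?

7

(a) sonority 1-3-3-3: well-formed.
(b) sonority 2-3-3: well-formed.
(c) sonority 3-5-5-6: well-formed.
(d) sonority 3-4-4-5: well-formed.
(e) sonority 1-1-5: well-formed.
(f) sonority 1-2-3-5: well-formed.
(g) sonority 1-3-5: well-formed.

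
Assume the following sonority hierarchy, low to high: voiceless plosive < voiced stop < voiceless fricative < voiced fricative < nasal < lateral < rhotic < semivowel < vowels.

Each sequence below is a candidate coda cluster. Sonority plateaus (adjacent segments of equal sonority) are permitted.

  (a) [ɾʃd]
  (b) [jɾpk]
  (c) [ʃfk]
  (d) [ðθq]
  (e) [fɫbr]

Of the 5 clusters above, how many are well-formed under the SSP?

4

(a) 7-3-2 → obeys
(b) 8-7-1-1 → obeys
(c) 3-3-1 → obeys
(d) 4-3-1 → obeys
(e) 3-6-2-7 → violates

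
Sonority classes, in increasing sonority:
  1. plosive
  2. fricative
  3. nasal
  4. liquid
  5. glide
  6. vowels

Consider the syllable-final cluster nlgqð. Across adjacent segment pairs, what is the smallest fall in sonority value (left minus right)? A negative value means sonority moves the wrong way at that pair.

-1

/n/ — nasal, sonority 3.
/l/ — liquid, sonority 4.
/g/ — plosive, sonority 1.
/q/ — plosive, sonority 1.
/ð/ — fricative, sonority 2.
/n/→/l/: change -1.
/l/→/g/: change +3.
/g/→/q/: change +0.
/q/→/ð/: change -1.
Minimum = -1.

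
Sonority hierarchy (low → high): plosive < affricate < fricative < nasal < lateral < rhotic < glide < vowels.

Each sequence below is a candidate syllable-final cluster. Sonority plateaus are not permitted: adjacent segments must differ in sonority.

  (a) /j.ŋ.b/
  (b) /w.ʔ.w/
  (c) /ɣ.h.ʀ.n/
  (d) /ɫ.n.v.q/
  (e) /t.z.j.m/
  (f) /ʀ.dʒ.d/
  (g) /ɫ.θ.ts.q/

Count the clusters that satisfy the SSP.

4

(a) /j.ŋ.b/: profile 7-4-1 — obeys.
(b) /w.ʔ.w/: profile 7-1-7 — violates.
(c) /ɣ.h.ʀ.n/: profile 3-3-6-4 — violates.
(d) /ɫ.n.v.q/: profile 5-4-3-1 — obeys.
(e) /t.z.j.m/: profile 1-3-7-4 — violates.
(f) /ʀ.dʒ.d/: profile 6-2-1 — obeys.
(g) /ɫ.θ.ts.q/: profile 5-3-2-1 — obeys.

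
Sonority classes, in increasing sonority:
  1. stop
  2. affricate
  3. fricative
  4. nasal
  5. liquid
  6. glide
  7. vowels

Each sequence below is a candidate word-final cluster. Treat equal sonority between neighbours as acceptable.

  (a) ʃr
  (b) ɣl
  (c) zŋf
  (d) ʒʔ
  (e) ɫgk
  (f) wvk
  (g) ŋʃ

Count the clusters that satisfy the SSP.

(a) sonority 3-5: ill-formed.
(b) sonority 3-5: ill-formed.
(c) sonority 3-4-3: ill-formed.
(d) sonority 3-1: well-formed.
(e) sonority 5-1-1: well-formed.
(f) sonority 6-3-1: well-formed.
(g) sonority 4-3: well-formed.

4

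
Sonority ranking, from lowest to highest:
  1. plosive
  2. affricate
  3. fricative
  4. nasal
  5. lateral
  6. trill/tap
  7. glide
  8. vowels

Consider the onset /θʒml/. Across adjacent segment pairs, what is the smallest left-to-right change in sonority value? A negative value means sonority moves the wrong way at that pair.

/θ/ — fricative, sonority 3.
/ʒ/ — fricative, sonority 3.
/m/ — nasal, sonority 4.
/l/ — lateral, sonority 5.
/θ/→/ʒ/: change +0.
/ʒ/→/m/: change +1.
/m/→/l/: change +1.
Minimum = 0.

0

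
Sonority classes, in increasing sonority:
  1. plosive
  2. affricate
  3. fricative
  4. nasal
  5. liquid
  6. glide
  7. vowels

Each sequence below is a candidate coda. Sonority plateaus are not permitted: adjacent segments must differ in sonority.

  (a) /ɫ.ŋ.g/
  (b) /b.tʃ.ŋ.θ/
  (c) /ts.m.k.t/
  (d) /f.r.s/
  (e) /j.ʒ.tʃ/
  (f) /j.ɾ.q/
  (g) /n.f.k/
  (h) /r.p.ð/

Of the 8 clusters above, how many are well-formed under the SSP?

4

(a) /ɫ.ŋ.g/: profile 5-4-1 — obeys.
(b) /b.tʃ.ŋ.θ/: profile 1-2-4-3 — violates.
(c) /ts.m.k.t/: profile 2-4-1-1 — violates.
(d) /f.r.s/: profile 3-5-3 — violates.
(e) /j.ʒ.tʃ/: profile 6-3-2 — obeys.
(f) /j.ɾ.q/: profile 6-5-1 — obeys.
(g) /n.f.k/: profile 4-3-1 — obeys.
(h) /r.p.ð/: profile 5-1-3 — violates.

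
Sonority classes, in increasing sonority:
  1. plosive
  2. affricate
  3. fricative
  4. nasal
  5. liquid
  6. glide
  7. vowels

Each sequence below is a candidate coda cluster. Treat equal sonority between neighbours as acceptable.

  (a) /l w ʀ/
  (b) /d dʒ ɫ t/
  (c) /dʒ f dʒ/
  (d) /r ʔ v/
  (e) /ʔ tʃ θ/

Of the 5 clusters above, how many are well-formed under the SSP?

(a) /l w ʀ/: profile 5-6-5 — violates.
(b) /d dʒ ɫ t/: profile 1-2-5-1 — violates.
(c) /dʒ f dʒ/: profile 2-3-2 — violates.
(d) /r ʔ v/: profile 5-1-3 — violates.
(e) /ʔ tʃ θ/: profile 1-2-3 — violates.

0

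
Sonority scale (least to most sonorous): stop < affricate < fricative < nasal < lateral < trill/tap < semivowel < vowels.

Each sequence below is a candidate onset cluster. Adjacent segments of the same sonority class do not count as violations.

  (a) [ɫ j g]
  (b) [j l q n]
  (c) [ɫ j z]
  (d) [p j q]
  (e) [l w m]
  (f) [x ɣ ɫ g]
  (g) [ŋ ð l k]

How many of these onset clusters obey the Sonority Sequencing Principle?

0

(a) sonority 5-7-1: ill-formed.
(b) sonority 7-5-1-4: ill-formed.
(c) sonority 5-7-3: ill-formed.
(d) sonority 1-7-1: ill-formed.
(e) sonority 5-7-4: ill-formed.
(f) sonority 3-3-5-1: ill-formed.
(g) sonority 4-3-5-1: ill-formed.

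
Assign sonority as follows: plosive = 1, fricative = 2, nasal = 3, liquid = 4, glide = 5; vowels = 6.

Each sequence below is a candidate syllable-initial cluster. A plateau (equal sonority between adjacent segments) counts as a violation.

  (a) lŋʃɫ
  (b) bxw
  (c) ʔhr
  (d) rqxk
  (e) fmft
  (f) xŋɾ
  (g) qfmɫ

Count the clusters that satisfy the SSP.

4

(a) sonority 4-3-2-4: ill-formed.
(b) sonority 1-2-5: well-formed.
(c) sonority 1-2-4: well-formed.
(d) sonority 4-1-2-1: ill-formed.
(e) sonority 2-3-2-1: ill-formed.
(f) sonority 2-3-4: well-formed.
(g) sonority 1-2-3-4: well-formed.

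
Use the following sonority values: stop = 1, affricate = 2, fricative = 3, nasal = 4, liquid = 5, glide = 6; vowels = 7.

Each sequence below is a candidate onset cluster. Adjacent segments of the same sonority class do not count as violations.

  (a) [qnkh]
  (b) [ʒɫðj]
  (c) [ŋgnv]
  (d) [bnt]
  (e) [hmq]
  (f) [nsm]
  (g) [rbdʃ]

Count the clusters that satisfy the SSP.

(a) [qnkh]: profile 1-4-1-3 — violates.
(b) [ʒɫðj]: profile 3-5-3-6 — violates.
(c) [ŋgnv]: profile 4-1-4-3 — violates.
(d) [bnt]: profile 1-4-1 — violates.
(e) [hmq]: profile 3-4-1 — violates.
(f) [nsm]: profile 4-3-4 — violates.
(g) [rbdʃ]: profile 5-1-1-3 — violates.

0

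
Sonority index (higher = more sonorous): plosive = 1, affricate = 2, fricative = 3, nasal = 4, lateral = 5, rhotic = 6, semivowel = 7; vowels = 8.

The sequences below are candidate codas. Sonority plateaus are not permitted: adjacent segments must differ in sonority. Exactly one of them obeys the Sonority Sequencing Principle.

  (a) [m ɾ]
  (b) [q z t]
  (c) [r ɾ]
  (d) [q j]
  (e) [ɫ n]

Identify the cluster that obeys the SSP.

e

(a) [m ɾ]: profile 4-6 — violates.
(b) [q z t]: profile 1-3-1 — violates.
(c) [r ɾ]: profile 6-6 — violates.
(d) [q j]: profile 1-7 — violates.
(e) [ɫ n]: profile 5-4 — obeys.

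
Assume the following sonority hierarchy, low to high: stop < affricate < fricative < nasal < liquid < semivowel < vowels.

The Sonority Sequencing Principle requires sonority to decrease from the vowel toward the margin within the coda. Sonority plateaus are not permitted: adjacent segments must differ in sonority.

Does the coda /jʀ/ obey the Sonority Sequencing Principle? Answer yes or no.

/j/ is a semivowel (sonority 6).
/ʀ/ is a liquid (sonority 5).
The profile 6-5 strictly falls, so the coda satisfies the SSP.

yes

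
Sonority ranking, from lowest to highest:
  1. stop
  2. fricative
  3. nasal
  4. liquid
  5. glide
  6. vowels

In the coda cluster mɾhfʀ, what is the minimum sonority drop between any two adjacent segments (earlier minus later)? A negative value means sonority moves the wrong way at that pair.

-2

/m/ — nasal, sonority 3.
/ɾ/ — liquid, sonority 4.
/h/ — fricative, sonority 2.
/f/ — fricative, sonority 2.
/ʀ/ — liquid, sonority 4.
/m/→/ɾ/: change -1.
/ɾ/→/h/: change +2.
/h/→/f/: change +0.
/f/→/ʀ/: change -2.
Minimum = -2.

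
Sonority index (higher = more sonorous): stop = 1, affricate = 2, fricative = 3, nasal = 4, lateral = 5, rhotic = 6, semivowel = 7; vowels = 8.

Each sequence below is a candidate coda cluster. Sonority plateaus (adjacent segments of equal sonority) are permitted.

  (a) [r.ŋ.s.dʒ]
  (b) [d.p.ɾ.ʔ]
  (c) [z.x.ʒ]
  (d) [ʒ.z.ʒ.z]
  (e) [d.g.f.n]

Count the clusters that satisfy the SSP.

(a) sonority 6-4-3-2: well-formed.
(b) sonority 1-1-6-1: ill-formed.
(c) sonority 3-3-3: well-formed.
(d) sonority 3-3-3-3: well-formed.
(e) sonority 1-1-3-4: ill-formed.

3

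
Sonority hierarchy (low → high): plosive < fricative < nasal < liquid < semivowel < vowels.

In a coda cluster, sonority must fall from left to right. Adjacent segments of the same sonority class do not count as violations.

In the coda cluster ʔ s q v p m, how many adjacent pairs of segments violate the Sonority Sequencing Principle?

/ʔ/: plosive = 1.
/s/: fricative = 2.
/q/: plosive = 1.
/v/: fricative = 2.
/p/: plosive = 1.
/m/: nasal = 3.
/ʔ/→/s/: 1→2 (does not fall) — violation.
/s/→/q/: 2→1 (falls) — ok.
/q/→/v/: 1→2 (does not fall) — violation.
/v/→/p/: 2→1 (falls) — ok.
/p/→/m/: 1→3 (does not fall) — violation.

3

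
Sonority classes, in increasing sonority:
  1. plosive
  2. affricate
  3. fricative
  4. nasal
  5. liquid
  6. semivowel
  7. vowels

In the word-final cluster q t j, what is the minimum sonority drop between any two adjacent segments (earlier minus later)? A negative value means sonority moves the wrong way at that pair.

-5

/q/ — plosive, sonority 1.
/t/ — plosive, sonority 1.
/j/ — semivowel, sonority 6.
/q/→/t/: change +0.
/t/→/j/: change -5.
Minimum = -5.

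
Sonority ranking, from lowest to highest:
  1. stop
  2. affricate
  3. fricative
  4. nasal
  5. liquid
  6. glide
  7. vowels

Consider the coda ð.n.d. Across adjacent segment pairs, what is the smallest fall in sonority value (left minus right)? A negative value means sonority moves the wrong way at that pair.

/ð/ is a fricative (sonority 3).
/n/ is a nasal (sonority 4).
/d/ is a stop (sonority 1).
/ð/→/n/: change -1.
/n/→/d/: change +3.
Minimum = -1.

-1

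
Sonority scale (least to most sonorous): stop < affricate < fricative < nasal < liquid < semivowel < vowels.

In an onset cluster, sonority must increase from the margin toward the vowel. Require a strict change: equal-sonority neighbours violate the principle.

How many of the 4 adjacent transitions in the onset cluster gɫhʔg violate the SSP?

/g/ — stop, sonority 1.
/ɫ/ — liquid, sonority 5.
/h/ — fricative, sonority 3.
/ʔ/ — stop, sonority 1.
/g/ — stop, sonority 1.
/g/→/ɫ/: 1→5 (rises) — ok.
/ɫ/→/h/: 5→3 (does not rise) — violation.
/h/→/ʔ/: 3→1 (does not rise) — violation.
/ʔ/→/g/: 1→1 (plateau) — violation.

3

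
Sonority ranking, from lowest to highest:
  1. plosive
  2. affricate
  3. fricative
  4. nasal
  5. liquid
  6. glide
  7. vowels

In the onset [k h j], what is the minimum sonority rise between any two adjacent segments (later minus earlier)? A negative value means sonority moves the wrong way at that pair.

/k/ — plosive, sonority 1.
/h/ — fricative, sonority 3.
/j/ — glide, sonority 6.
/k/→/h/: change +2.
/h/→/j/: change +3.
Minimum = 2.

2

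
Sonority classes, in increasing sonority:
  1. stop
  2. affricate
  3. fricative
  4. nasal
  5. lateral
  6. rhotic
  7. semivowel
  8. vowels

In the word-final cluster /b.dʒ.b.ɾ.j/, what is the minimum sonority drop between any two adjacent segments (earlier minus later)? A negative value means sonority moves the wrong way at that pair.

/b/ — stop, sonority 1.
/dʒ/ — affricate, sonority 2.
/b/ — stop, sonority 1.
/ɾ/ — rhotic, sonority 6.
/j/ — semivowel, sonority 7.
/b/→/dʒ/: change -1.
/dʒ/→/b/: change +1.
/b/→/ɾ/: change -5.
/ɾ/→/j/: change -1.
Minimum = -5.

-5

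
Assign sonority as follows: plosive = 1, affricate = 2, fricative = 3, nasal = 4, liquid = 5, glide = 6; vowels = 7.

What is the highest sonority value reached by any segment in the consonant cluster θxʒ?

3

/θ/ is a fricative (sonority 3).
/x/ is a fricative (sonority 3).
/ʒ/ is a fricative (sonority 3).
The maximum is 3.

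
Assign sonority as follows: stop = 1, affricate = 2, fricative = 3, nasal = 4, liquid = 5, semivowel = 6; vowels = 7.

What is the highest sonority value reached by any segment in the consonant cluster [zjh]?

6

/z/ is a fricative (sonority 3).
/j/ is a semivowel (sonority 6).
/h/ is a fricative (sonority 3).
The maximum is 6.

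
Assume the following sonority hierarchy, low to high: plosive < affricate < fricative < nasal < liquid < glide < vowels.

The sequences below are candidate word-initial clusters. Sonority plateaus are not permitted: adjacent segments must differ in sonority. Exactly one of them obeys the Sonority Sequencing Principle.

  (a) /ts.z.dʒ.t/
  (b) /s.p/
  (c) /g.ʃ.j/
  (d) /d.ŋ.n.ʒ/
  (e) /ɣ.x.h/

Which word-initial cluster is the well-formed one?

c

(a) /ts.z.dʒ.t/: profile 2-3-2-1 — violates.
(b) /s.p/: profile 3-1 — violates.
(c) /g.ʃ.j/: profile 1-3-6 — obeys.
(d) /d.ŋ.n.ʒ/: profile 1-4-4-3 — violates.
(e) /ɣ.x.h/: profile 3-3-3 — violates.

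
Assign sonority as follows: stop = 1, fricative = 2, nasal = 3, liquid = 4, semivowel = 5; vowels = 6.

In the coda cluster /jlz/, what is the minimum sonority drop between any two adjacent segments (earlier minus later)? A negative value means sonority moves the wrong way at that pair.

/j/ is a semivowel (sonority 5).
/l/ is a liquid (sonority 4).
/z/ is a fricative (sonority 2).
/j/→/l/: change +1.
/l/→/z/: change +2.
Minimum = 1.

1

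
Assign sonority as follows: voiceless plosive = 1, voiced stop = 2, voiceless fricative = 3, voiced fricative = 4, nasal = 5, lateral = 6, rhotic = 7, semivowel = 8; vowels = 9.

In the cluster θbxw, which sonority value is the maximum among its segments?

/θ/: voiceless fricative = 3.
/b/: voiced stop = 2.
/x/: voiceless fricative = 3.
/w/: semivowel = 8.
The maximum is 8.

8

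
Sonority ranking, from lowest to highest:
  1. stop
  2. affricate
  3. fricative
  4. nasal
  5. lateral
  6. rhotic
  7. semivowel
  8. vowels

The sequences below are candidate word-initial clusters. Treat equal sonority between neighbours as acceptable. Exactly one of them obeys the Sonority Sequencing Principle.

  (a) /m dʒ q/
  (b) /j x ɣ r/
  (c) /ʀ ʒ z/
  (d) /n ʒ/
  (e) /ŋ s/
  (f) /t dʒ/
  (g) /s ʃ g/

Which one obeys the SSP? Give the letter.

(a) /m dʒ q/: profile 4-2-1 — violates.
(b) /j x ɣ r/: profile 7-3-3-6 — violates.
(c) /ʀ ʒ z/: profile 6-3-3 — violates.
(d) /n ʒ/: profile 4-3 — violates.
(e) /ŋ s/: profile 4-3 — violates.
(f) /t dʒ/: profile 1-2 — obeys.
(g) /s ʃ g/: profile 3-3-1 — violates.

f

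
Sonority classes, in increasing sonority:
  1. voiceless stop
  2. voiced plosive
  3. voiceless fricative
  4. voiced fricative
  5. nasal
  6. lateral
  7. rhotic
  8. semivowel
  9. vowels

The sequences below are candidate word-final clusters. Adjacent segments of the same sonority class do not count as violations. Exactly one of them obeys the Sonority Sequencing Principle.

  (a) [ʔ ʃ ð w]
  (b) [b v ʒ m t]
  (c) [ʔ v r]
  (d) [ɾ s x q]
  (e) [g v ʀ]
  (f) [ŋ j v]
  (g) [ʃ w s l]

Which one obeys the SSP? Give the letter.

d

(a) sonority 1-3-4-8: ill-formed.
(b) sonority 2-4-4-5-1: ill-formed.
(c) sonority 1-4-7: ill-formed.
(d) sonority 7-3-3-1: well-formed.
(e) sonority 2-4-7: ill-formed.
(f) sonority 5-8-4: ill-formed.
(g) sonority 3-8-3-6: ill-formed.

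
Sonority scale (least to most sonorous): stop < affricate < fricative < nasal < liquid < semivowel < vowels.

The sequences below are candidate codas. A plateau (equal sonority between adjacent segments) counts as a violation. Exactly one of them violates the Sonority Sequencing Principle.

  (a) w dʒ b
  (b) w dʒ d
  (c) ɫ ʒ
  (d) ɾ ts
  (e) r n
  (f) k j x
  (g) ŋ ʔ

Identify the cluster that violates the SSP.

(a) w dʒ b: profile 6-2-1 — obeys.
(b) w dʒ d: profile 6-2-1 — obeys.
(c) ɫ ʒ: profile 5-3 — obeys.
(d) ɾ ts: profile 5-2 — obeys.
(e) r n: profile 5-4 — obeys.
(f) k j x: profile 1-6-3 — violates.
(g) ŋ ʔ: profile 4-1 — obeys.

f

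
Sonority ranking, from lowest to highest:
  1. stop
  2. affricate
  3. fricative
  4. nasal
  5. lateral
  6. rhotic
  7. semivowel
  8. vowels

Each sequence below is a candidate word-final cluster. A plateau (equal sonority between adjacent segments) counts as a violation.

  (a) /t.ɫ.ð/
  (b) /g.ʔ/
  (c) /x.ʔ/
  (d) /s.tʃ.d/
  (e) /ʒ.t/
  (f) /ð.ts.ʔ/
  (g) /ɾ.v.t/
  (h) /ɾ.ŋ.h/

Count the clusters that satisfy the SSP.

6

(a) /t.ɫ.ð/: profile 1-5-3 — violates.
(b) /g.ʔ/: profile 1-1 — violates.
(c) /x.ʔ/: profile 3-1 — obeys.
(d) /s.tʃ.d/: profile 3-2-1 — obeys.
(e) /ʒ.t/: profile 3-1 — obeys.
(f) /ð.ts.ʔ/: profile 3-2-1 — obeys.
(g) /ɾ.v.t/: profile 6-3-1 — obeys.
(h) /ɾ.ŋ.h/: profile 6-4-3 — obeys.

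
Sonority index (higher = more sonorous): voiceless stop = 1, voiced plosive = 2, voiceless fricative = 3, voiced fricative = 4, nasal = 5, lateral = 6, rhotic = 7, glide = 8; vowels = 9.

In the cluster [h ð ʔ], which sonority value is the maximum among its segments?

4

/h/: voiceless fricative = 3.
/ð/: voiced fricative = 4.
/ʔ/: voiceless stop = 1.
The maximum is 4.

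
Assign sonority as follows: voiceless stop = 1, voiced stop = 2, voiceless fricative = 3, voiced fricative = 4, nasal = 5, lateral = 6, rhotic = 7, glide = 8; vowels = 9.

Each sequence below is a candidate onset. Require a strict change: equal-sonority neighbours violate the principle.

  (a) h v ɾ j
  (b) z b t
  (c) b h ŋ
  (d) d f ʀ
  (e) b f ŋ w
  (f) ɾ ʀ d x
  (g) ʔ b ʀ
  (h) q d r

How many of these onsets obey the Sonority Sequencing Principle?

(a) h v ɾ j: profile 3-4-7-8 — obeys.
(b) z b t: profile 4-2-1 — violates.
(c) b h ŋ: profile 2-3-5 — obeys.
(d) d f ʀ: profile 2-3-7 — obeys.
(e) b f ŋ w: profile 2-3-5-8 — obeys.
(f) ɾ ʀ d x: profile 7-7-2-3 — violates.
(g) ʔ b ʀ: profile 1-2-7 — obeys.
(h) q d r: profile 1-2-7 — obeys.

6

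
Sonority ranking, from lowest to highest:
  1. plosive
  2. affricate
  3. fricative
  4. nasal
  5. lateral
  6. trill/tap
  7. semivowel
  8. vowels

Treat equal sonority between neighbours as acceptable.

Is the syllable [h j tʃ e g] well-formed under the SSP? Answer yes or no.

Onset: /h/ is a fricative (sonority 3), /j/ is a semivowel (sonority 7), /tʃ/ is an affricate (sonority 2); then the nucleus /e/ (sonority 8).
Onset profile 3-7-2-8 — does not rise throughout.
Coda: /g/ is a plosive (sonority 1).
Coda profile 8-1 — falls from the nucleus.

no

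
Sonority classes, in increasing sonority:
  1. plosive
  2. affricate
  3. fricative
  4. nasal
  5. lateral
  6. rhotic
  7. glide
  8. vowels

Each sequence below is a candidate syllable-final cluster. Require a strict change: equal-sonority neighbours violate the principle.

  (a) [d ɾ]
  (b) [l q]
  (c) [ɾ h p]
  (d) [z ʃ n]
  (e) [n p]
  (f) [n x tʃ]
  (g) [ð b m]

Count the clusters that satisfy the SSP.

(a) sonority 1-6: ill-formed.
(b) sonority 5-1: well-formed.
(c) sonority 6-3-1: well-formed.
(d) sonority 3-3-4: ill-formed.
(e) sonority 4-1: well-formed.
(f) sonority 4-3-2: well-formed.
(g) sonority 3-1-4: ill-formed.

4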